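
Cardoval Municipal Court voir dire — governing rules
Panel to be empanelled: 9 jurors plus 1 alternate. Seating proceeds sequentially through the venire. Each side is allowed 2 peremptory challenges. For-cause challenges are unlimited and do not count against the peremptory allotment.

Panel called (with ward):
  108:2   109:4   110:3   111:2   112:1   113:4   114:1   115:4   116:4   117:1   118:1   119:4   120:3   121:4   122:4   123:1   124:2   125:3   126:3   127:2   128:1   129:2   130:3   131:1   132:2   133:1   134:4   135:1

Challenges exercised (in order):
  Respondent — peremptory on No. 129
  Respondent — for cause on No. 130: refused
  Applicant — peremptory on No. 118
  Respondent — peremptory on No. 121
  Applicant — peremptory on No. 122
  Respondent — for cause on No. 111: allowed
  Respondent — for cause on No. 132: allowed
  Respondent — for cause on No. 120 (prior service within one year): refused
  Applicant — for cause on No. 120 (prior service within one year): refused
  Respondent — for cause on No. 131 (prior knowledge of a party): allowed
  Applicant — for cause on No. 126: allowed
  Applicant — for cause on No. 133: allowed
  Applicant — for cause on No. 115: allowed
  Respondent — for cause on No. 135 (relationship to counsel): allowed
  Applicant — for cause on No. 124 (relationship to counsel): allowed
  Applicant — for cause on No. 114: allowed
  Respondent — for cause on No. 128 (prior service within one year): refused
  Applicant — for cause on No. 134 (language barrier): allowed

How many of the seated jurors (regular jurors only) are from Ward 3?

Removed: #111, #114, #115, #118, #121, #122, #124, #126, #129, #131, #132, #133, #134, #135.
Seated jurors 1–9: #108, #109, #110, #112, #113, #116, #117, #119, #120 (alternates #123 not counted).
Of those, in Ward 3: #110, #120 → 2.

2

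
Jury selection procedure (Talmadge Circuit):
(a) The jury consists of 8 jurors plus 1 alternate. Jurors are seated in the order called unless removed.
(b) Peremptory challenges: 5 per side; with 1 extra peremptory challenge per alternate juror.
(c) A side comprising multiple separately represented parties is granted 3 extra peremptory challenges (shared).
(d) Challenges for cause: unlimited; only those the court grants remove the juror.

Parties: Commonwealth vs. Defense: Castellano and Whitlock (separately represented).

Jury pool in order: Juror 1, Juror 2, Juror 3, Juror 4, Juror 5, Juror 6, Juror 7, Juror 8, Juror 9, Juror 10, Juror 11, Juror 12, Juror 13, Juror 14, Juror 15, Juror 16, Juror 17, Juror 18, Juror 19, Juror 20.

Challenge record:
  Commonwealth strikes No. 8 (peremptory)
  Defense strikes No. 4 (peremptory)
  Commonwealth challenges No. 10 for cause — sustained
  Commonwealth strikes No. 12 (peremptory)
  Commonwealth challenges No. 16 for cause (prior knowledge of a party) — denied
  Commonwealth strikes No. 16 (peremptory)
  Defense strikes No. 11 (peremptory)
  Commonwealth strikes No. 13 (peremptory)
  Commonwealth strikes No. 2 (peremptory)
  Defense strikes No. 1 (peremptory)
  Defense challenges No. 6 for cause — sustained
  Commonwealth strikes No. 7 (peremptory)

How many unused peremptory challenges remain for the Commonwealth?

0

Commonwealth allotment: 5 base + 1 × 1 alternate = 6.
Commonwealth peremptories used: #8, #12, #16, #13, #2, #7 — 6 (for-cause on #10, #16 don't count).
Remaining: 6 − 6 = 0.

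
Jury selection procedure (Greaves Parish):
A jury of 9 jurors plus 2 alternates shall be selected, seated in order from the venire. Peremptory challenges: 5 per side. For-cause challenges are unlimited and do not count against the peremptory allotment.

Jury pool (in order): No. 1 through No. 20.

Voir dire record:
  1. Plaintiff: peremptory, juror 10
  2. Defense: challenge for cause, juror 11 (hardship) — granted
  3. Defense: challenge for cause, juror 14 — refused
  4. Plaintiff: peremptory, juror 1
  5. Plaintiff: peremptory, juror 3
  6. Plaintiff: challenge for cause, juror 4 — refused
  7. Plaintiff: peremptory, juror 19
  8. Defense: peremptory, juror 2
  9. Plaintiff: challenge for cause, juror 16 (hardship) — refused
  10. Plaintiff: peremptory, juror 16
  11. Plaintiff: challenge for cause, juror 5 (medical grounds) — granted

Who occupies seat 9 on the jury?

Removed: #1, #2, #3, #5, #10, #11, #16, #19. (#4, #14 stay — for-cause denied.)
Seating in order: seats 1–9 → #4, #6, #7, #8, #9, #12, #13, #14, #15; alternates → #17, #18.
So seat 9 is #15.

15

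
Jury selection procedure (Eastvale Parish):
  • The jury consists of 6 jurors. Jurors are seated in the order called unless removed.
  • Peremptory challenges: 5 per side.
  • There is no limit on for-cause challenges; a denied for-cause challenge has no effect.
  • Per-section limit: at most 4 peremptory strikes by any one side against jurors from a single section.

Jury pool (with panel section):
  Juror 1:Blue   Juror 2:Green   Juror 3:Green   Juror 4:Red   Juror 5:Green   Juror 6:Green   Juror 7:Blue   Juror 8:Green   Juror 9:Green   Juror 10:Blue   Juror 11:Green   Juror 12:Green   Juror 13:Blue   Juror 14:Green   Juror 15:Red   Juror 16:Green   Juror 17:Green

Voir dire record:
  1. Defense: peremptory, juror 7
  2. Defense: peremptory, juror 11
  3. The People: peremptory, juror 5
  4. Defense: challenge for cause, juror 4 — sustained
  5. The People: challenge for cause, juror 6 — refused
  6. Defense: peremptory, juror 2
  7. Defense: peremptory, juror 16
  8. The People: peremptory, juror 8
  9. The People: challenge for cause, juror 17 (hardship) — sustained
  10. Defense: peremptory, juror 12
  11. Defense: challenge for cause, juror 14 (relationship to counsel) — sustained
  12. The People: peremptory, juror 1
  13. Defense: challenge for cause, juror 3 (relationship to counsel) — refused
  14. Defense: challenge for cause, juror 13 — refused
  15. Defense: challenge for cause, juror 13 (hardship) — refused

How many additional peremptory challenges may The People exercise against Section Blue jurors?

The People peremptories so far: #5, #8, #1 — 3 of 5 used, 2 left overall.
Against Section Blue: #1 — 1 used; per-section cap 4 leaves 3.
Binding limit: min(2, 3) = 2.

2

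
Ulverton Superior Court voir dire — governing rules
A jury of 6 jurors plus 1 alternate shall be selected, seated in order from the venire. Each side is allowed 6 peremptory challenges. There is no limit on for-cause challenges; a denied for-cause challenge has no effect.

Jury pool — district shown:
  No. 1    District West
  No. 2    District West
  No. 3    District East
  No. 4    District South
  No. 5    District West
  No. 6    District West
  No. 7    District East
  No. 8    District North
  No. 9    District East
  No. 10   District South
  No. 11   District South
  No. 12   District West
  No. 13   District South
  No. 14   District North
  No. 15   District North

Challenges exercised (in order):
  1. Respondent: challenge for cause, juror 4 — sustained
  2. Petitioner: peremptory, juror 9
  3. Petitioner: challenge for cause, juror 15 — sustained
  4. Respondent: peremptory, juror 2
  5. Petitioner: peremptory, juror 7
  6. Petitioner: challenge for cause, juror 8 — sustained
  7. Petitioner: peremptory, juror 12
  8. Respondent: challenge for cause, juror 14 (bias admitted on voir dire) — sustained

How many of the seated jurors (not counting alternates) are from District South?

2

Removed: #2, #4, #7, #8, #9, #12, #14, #15.
Seated jurors 1–6: #1, #3, #5, #6, #10, #11 (alternates #13 not counted).
Of those, in District South: #10, #11 → 2.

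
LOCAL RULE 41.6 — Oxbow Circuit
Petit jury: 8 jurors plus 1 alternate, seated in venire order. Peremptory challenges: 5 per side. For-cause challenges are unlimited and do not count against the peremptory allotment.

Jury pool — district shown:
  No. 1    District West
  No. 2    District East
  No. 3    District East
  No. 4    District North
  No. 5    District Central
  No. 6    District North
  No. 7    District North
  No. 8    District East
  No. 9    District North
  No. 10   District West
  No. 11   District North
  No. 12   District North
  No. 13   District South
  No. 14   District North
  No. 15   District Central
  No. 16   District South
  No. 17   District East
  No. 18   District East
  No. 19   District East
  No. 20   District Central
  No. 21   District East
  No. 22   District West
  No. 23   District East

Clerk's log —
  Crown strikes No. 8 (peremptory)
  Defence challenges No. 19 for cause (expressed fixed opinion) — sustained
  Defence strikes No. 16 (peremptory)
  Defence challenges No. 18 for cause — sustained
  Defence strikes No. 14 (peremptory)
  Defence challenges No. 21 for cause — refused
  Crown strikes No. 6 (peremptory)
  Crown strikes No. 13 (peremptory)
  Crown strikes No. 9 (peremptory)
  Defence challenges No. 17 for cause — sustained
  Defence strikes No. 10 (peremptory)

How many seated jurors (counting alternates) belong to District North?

Removed: #6, #8, #9, #10, #13, #14, #16, #17, #18, #19.
Seated (9 incl. alternates): #1, #2, #3, #4, #5, #7, #11, #12, #15.
Of those, in District North: #4, #7, #11, #12 → 4.

4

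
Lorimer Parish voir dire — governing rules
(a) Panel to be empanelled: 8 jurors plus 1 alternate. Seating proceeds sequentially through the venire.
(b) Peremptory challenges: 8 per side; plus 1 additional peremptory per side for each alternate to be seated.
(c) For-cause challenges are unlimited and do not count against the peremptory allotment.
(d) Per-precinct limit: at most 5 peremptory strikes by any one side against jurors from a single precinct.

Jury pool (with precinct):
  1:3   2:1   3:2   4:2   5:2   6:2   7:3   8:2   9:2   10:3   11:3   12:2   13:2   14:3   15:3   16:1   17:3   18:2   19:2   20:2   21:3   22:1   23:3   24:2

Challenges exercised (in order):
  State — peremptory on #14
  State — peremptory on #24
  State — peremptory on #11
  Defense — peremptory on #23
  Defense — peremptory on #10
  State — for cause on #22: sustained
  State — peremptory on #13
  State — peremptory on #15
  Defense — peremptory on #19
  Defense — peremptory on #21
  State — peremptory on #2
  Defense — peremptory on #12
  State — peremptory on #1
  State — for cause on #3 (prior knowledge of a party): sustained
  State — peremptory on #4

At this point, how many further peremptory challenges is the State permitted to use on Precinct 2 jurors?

State peremptories so far: #14, #24, #11, #13, #15, #2, #1, #4 — 8 of 9 used, 1 left overall.
Against Precinct 2: #24, #13, #4 — 3 used; per-precinct cap 5 leaves 2.
Binding limit: min(1, 2) = 1.

1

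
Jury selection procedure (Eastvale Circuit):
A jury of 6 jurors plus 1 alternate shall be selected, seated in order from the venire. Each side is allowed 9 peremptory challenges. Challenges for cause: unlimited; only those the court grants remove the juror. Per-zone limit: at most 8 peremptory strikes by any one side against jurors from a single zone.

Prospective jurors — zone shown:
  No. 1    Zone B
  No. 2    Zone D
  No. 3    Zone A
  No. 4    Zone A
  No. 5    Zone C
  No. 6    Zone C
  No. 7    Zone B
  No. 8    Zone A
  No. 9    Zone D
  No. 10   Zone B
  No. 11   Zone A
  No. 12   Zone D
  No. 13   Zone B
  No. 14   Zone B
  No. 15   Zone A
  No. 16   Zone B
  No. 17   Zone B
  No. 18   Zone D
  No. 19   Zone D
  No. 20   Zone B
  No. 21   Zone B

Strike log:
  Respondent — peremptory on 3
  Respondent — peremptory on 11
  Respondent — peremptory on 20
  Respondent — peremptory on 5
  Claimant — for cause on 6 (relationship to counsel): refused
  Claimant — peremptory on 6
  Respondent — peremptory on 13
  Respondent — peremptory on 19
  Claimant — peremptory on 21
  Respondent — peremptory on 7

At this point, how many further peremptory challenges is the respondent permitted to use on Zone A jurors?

2

Respondent peremptories so far: #3, #11, #20, #5, #13, #19, #7 — 7 of 9 used, 2 left overall.
Against Zone A: #3, #11 — 2 used; per-zone cap 8 leaves 6.
Binding limit: min(2, 6) = 2.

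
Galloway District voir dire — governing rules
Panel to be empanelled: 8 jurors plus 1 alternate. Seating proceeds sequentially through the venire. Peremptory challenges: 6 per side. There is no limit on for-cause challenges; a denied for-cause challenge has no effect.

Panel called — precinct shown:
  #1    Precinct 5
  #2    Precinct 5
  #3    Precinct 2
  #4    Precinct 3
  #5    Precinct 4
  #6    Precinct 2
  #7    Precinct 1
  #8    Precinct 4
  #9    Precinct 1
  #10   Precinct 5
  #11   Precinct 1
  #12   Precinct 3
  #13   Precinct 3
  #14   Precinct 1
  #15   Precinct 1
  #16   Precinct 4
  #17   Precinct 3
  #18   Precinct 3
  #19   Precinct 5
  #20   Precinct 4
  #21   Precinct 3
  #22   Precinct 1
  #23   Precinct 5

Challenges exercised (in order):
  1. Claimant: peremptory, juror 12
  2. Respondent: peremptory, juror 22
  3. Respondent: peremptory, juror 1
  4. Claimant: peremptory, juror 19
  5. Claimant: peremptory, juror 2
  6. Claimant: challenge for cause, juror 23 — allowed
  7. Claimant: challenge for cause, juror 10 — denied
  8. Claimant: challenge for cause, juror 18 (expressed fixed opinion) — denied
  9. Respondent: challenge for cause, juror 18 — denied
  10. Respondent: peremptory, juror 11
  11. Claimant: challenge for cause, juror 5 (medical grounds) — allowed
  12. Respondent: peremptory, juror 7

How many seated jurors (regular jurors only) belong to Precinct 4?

1

Removed: #1, #2, #5, #7, #11, #12, #19, #22, #23.
Seated jurors 1–8: #3, #4, #6, #8, #9, #10, #13, #14 (alternates #15 not counted).
Of those, in Precinct 4: #8 → 1.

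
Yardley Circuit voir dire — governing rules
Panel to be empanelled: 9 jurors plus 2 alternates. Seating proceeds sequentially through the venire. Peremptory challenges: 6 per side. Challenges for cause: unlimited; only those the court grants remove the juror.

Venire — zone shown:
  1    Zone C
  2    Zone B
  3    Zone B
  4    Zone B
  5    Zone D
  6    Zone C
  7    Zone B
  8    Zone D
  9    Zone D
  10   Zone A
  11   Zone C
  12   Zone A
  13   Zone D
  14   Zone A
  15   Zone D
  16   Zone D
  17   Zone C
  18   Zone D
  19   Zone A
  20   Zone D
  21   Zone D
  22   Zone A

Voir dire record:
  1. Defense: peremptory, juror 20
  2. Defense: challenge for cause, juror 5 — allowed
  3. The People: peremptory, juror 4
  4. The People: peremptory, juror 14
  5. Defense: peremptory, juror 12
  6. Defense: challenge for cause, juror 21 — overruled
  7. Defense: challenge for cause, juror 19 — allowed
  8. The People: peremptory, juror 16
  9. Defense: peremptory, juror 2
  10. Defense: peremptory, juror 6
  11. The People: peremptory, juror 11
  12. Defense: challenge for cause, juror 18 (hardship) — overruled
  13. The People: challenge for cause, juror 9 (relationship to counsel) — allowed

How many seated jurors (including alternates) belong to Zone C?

Removed: #2, #4, #5, #6, #9, #11, #12, #14, #16, #19, #20.
Seated (11 incl. alternates): #1, #3, #7, #8, #10, #13, #15, #17, #18, #21, #22.
Of those, in Zone C: #1, #17 → 2.

2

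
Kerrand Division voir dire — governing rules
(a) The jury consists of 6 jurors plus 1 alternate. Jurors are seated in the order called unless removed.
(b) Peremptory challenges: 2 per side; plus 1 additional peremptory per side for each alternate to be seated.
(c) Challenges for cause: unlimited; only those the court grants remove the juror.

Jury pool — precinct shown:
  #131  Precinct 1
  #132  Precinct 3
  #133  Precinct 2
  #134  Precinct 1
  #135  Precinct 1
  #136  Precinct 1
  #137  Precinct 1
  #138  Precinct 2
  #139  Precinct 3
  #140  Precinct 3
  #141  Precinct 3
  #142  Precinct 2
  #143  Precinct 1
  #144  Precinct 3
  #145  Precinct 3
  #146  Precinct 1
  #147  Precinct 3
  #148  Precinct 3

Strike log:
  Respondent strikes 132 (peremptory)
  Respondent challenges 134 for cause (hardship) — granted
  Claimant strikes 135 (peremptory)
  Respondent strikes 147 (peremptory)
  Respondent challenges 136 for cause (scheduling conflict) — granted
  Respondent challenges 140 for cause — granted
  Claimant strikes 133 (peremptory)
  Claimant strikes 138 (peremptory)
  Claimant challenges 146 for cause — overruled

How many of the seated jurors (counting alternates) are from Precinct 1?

Removed: #132, #133, #134, #135, #136, #138, #140, #147.
Seated (7 incl. alternates): #131, #137, #139, #141, #142, #143, #144.
Of those, in Precinct 1: #131, #137, #143 → 3.

3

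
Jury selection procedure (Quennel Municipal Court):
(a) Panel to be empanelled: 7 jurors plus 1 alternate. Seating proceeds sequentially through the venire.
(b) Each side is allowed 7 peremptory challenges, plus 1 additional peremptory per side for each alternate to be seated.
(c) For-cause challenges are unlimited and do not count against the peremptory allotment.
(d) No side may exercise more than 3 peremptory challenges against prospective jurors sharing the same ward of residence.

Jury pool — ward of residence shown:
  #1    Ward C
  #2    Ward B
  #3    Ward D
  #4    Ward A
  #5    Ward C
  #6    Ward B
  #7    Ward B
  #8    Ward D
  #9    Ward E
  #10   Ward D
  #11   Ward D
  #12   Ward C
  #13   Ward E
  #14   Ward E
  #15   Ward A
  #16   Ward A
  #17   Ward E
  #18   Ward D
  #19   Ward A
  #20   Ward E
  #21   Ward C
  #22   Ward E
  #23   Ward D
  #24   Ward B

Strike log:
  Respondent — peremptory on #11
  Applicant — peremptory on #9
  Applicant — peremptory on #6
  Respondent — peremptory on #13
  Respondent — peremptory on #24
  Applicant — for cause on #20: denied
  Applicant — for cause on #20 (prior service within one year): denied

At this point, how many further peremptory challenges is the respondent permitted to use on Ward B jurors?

2

Respondent peremptories so far: #11, #13, #24 — 3 of 8 used, 5 left overall.
Against Ward B: #24 — 1 used; per-ward cap 3 leaves 2.
Binding limit: min(5, 2) = 2.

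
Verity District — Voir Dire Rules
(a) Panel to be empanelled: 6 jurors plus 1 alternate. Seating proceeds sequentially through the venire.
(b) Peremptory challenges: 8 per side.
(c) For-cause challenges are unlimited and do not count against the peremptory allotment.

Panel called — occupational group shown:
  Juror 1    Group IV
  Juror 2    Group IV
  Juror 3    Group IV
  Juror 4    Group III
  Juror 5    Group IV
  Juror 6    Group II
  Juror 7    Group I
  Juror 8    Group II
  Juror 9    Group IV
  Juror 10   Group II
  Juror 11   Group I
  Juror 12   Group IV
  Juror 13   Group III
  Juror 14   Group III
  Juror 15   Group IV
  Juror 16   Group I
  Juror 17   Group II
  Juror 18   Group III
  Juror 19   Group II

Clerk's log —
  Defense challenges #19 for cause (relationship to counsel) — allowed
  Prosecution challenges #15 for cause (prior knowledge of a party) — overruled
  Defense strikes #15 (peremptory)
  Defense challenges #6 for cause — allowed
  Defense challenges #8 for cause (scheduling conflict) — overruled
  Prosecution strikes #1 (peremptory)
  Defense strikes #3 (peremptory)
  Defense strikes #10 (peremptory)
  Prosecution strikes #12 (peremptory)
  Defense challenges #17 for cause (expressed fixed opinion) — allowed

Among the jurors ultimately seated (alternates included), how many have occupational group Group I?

2

Removed: #1, #3, #6, #10, #12, #15, #17, #19.
Seated (7 incl. alternates): #2, #4, #5, #7, #8, #9, #11.
Of those, in Group I: #7, #11 → 2.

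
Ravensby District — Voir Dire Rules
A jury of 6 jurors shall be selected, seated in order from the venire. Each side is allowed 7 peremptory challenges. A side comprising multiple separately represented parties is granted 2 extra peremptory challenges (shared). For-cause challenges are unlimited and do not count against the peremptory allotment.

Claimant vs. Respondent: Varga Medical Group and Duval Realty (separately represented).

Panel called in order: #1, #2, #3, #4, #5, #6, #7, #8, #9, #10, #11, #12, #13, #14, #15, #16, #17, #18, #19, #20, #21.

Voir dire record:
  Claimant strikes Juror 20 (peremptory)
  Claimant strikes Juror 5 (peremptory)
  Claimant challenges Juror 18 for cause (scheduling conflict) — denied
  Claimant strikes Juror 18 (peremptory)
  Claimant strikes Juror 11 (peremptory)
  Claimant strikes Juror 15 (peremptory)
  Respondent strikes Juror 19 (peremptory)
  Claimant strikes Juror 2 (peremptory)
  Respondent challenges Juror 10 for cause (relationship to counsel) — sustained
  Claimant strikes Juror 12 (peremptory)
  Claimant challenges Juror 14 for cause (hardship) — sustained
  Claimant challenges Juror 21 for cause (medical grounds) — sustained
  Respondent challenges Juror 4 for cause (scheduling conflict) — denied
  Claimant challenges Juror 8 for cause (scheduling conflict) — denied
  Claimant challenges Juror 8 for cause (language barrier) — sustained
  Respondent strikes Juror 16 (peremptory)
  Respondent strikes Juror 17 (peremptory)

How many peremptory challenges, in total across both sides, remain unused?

6

Claimant allotment: 7. Respondent allotment: 7 base + 2 multi-party = 9.
Claimant peremptories used: #20, #5, #18, #11, #15, #2, #12 — 7 (for-cause on #18, #14, #21, #8, #8 don't count).
Respondent peremptories used: #19, #16, #17 — 3 (for-cause on #10, #4 don't count).
Remaining: (7 − 7) + (9 − 3) = 6.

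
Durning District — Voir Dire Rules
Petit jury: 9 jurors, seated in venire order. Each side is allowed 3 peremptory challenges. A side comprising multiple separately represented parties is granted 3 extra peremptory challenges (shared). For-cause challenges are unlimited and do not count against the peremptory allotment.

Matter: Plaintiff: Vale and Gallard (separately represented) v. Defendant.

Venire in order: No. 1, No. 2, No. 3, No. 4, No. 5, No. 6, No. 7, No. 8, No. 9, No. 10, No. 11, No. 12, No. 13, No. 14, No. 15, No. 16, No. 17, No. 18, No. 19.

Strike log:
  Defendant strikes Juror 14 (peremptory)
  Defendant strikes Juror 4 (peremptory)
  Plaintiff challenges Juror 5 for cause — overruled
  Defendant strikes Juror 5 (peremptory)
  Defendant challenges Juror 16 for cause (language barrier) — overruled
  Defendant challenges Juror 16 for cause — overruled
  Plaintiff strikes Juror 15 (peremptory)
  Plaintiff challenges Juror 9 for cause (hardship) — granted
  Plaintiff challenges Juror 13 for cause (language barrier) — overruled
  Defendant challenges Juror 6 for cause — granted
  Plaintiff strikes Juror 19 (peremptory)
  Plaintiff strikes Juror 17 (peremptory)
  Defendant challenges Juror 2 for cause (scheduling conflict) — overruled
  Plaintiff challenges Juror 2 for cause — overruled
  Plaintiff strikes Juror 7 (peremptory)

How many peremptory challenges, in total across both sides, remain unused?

2

Plaintiff allotment: 3 base + 3 multi-party = 6. Defendant allotment: 3.
Plaintiff peremptories used: #15, #19, #17, #7 — 4 (for-cause on #5, #9, #13, #2 don't count).
Defendant peremptories used: #14, #4, #5 — 3 (for-cause on #16, #16, #6, #2 don't count).
Remaining: (6 − 4) + (3 − 3) = 2.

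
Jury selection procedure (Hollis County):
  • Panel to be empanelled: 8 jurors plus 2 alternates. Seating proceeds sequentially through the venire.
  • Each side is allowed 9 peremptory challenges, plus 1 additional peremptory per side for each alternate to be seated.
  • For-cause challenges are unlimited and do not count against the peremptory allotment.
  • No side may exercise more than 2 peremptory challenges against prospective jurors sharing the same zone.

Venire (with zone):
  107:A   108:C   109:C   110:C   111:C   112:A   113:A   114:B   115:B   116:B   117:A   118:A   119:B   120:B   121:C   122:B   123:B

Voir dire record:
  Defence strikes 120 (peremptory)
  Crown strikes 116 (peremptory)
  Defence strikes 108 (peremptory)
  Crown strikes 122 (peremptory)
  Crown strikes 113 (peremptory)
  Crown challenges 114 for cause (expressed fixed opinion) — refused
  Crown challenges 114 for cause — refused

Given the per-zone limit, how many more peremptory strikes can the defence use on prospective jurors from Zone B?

1

Defence peremptories so far: #120, #108 — 2 of 11 used, 9 left overall.
Against Zone B: #120 — 1 used; per-zone cap 2 leaves 1.
Binding limit: min(9, 1) = 1.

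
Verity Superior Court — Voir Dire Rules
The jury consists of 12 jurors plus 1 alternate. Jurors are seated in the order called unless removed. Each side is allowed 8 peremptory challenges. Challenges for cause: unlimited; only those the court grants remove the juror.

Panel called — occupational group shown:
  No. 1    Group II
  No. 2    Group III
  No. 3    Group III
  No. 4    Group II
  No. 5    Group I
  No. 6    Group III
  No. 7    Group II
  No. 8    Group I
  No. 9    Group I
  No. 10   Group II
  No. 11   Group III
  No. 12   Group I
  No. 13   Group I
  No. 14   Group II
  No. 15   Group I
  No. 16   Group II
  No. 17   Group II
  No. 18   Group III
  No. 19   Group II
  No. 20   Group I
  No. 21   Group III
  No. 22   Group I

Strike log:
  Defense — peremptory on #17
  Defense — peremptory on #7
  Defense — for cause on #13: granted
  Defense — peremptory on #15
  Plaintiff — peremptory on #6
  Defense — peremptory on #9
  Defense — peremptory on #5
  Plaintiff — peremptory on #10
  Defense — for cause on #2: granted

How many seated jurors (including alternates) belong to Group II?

Removed: #2, #5, #6, #7, #9, #10, #13, #15, #17.
Seated (13 incl. alternates): #1, #3, #4, #8, #11, #12, #14, #16, #18, #19, #20, #21, #22.
Of those, in Group II: #1, #4, #14, #16, #19 → 5.

5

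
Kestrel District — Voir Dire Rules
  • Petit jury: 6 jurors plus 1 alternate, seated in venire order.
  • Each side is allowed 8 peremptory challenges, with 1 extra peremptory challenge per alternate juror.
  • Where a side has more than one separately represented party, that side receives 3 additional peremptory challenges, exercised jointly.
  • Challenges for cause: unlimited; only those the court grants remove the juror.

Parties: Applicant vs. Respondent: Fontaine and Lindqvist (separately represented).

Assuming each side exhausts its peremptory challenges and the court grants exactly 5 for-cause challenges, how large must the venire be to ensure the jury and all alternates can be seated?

Seats to fill: 6 + 1 alternates = 7.
Peremptories — Applicant: 8 + 1×1 = 9; Respondent: 8 + 1×1 + 3 = 12; total 21.
For-cause removals: 5.
Minimum venire: 7 + 21 + 5 = 33.

33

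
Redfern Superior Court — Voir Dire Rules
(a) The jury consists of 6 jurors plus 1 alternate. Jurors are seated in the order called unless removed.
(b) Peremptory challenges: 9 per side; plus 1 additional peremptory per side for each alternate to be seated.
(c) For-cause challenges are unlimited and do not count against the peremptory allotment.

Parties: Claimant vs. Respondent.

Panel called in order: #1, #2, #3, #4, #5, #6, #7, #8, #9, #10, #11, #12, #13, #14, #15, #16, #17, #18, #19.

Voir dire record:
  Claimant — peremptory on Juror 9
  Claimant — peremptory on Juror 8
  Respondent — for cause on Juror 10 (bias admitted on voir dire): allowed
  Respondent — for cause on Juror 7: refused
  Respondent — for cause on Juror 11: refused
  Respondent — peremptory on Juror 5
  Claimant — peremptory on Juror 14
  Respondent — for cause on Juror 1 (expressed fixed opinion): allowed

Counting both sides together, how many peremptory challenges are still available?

Claimant allotment: 9 base + 1 × 1 alternate = 10. Respondent allotment: 9 base + 1 × 1 alternate = 10.
Claimant peremptories used: #9, #8, #14 — 3.
Respondent peremptories used: #5 — 1 (for-cause on #10, #7, #11, #1 don't count).
Remaining: (10 − 3) + (10 − 1) = 16.

16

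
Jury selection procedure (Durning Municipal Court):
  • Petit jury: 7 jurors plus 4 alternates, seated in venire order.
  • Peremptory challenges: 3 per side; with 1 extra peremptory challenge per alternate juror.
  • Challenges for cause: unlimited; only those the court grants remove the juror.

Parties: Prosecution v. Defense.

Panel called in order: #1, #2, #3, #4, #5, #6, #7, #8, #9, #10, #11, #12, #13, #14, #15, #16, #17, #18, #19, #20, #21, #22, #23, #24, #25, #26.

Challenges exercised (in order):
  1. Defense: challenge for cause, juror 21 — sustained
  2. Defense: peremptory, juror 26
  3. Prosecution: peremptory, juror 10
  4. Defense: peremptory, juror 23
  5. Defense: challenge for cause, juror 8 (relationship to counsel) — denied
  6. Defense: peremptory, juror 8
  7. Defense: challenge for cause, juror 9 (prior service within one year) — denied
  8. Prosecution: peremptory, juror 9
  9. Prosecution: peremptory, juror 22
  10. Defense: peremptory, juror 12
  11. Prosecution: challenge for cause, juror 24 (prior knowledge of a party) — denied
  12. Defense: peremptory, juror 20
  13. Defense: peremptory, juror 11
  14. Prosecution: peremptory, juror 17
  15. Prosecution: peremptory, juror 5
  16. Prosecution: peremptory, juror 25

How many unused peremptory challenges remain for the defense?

1

Defense allotment: 3 base + 1 × 4 alternates = 7.
Defense peremptories used: #26, #23, #8, #12, #20, #11 — 6 (for-cause on #21, #8, #9 don't count).
Remaining: 7 − 6 = 1.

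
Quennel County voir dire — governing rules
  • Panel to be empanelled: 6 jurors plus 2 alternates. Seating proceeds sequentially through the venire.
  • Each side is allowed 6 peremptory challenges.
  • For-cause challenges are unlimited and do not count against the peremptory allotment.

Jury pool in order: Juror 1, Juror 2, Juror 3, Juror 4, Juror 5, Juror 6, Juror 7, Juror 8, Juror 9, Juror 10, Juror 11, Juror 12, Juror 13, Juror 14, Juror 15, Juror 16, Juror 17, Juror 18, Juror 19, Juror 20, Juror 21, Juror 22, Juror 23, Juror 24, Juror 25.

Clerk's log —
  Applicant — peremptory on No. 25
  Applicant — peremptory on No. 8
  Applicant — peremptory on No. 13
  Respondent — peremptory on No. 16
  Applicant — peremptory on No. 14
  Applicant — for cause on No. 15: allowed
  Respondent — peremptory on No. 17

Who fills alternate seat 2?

9

Removed: #8, #13, #14, #15, #16, #17, #25.
Seating in order: seats 1–6 → #1, #2, #3, #4, #5, #6; alternates → #7, #9.
So alternate 2 is #9.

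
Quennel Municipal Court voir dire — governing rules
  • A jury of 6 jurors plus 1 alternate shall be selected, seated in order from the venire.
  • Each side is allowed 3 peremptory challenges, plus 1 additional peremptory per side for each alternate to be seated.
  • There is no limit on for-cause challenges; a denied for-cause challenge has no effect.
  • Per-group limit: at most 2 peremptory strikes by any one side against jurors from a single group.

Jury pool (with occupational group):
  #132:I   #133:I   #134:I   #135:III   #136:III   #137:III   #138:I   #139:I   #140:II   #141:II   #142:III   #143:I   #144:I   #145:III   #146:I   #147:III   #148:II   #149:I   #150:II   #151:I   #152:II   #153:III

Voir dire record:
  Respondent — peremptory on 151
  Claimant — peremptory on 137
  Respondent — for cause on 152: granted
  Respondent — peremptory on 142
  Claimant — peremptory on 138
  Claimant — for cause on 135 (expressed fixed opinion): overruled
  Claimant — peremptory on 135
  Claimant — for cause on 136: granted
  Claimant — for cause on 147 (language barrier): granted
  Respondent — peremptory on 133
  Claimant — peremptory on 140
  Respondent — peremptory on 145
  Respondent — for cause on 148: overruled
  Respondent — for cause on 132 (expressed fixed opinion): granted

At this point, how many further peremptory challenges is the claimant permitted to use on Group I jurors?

Claimant peremptories so far: #137, #138, #135, #140 — 4 of 4 used, 0 left overall.
Against Group I: #138 — 1 used; per-group cap 2 leaves 1.
Binding limit: min(0, 1) = 0.

0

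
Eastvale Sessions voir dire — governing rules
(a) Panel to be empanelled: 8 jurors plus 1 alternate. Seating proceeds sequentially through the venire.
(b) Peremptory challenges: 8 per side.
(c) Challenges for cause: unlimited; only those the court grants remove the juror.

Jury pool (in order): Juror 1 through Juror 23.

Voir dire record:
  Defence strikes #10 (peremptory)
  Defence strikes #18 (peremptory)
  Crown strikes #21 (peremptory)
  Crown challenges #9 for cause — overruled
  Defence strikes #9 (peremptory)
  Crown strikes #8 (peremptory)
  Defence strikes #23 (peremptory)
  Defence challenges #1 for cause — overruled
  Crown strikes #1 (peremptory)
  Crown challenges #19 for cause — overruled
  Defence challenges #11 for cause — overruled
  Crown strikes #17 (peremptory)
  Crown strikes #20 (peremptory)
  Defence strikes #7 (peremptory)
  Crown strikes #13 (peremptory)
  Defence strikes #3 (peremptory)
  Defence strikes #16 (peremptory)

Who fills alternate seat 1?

Removed: #1, #3, #7, #8, #9, #10, #13, #16, #17, #18, #20, #21, #23. (#11, #19 stay — for-cause denied.)
Seating in order: seats 1–8 → #2, #4, #5, #6, #11, #12, #14, #15; alternates → #19.
So alternate 1 is #19.

19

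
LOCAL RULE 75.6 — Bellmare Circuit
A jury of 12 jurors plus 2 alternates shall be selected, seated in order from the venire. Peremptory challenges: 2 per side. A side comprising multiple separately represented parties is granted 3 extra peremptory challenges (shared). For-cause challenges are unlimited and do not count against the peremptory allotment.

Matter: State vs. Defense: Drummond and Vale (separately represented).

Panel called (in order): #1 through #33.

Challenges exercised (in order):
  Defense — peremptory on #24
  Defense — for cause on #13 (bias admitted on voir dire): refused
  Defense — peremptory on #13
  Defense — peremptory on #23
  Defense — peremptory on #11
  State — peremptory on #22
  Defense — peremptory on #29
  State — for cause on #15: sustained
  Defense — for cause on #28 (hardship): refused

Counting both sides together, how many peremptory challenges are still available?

1

State allotment: 2. Defense allotment: 2 base + 3 multi-party = 5.
State peremptories used: #22 — 1 (the for-cause on #15 doesn't count).
Defense peremptories used: #24, #13, #23, #11, #29 — 5 (for-cause on #13, #28 don't count).
Remaining: (2 − 1) + (5 − 5) = 1.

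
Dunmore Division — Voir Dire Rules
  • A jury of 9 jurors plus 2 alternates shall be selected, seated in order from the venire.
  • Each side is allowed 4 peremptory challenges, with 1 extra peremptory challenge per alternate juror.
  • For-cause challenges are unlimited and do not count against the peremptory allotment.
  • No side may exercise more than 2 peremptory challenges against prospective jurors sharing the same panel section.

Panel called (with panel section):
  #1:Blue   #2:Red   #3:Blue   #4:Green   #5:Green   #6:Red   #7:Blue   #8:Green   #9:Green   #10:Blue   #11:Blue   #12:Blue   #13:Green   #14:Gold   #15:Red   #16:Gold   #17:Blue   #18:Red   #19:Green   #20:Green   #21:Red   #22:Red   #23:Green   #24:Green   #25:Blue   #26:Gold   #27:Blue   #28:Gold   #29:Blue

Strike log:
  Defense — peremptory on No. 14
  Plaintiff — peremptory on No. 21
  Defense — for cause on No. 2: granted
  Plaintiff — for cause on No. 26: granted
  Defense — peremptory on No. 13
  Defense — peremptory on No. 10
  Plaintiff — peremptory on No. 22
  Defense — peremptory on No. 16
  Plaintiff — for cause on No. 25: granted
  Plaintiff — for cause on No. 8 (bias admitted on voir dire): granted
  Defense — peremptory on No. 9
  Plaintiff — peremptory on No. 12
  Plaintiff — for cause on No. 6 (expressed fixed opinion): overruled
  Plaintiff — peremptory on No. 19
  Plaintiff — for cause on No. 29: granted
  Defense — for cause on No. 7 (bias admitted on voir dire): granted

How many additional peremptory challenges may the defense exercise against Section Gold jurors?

0

Defense peremptories so far: #14, #13, #10, #16, #9 — 5 of 6 used, 1 left overall.
Against Section Gold: #14, #16 — 2 used; per-section cap 2 leaves 0.
Binding limit: min(1, 0) = 0.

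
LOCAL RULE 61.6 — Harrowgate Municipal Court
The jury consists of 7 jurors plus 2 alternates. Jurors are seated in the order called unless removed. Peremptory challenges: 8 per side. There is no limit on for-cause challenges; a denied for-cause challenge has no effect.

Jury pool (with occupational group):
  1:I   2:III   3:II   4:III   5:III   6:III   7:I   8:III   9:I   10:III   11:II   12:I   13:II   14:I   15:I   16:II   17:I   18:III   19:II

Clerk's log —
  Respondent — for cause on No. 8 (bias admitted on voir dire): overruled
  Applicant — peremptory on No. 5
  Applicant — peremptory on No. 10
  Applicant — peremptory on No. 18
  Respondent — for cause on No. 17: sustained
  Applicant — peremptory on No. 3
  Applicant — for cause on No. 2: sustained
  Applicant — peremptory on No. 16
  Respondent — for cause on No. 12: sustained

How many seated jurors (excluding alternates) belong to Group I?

3

Removed: #2, #3, #5, #10, #12, #16, #17, #18.
Seated jurors 1–7: #1, #4, #6, #7, #8, #9, #11 (alternates #13, #14 not counted).
Of those, in Group I: #1, #7, #9 → 3.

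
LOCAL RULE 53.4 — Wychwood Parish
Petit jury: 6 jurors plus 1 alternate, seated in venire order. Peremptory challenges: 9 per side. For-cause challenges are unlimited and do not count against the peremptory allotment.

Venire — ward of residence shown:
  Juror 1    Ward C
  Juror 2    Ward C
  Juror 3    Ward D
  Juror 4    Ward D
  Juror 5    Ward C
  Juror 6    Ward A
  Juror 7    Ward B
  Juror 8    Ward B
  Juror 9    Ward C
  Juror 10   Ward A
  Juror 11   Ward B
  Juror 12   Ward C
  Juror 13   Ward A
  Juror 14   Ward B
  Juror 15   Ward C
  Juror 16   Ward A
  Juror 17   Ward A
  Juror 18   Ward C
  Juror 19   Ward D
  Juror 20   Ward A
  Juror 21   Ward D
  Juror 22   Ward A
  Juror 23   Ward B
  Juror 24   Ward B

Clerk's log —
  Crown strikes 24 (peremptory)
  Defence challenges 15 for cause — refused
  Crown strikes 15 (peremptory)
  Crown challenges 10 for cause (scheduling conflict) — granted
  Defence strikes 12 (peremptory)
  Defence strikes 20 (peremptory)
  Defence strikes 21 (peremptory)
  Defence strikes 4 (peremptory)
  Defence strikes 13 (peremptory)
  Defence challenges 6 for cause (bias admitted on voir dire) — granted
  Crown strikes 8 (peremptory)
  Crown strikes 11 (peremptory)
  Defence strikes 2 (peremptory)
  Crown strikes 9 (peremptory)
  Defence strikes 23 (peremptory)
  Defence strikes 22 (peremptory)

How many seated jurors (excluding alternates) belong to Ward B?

2

Removed: #2, #4, #6, #8, #9, #10, #11, #12, #13, #15, #20, #21, #22, #23, #24.
Seated jurors 1–6: #1, #3, #5, #7, #14, #16 (alternates #17 not counted).
Of those, in Ward B: #7, #14 → 2.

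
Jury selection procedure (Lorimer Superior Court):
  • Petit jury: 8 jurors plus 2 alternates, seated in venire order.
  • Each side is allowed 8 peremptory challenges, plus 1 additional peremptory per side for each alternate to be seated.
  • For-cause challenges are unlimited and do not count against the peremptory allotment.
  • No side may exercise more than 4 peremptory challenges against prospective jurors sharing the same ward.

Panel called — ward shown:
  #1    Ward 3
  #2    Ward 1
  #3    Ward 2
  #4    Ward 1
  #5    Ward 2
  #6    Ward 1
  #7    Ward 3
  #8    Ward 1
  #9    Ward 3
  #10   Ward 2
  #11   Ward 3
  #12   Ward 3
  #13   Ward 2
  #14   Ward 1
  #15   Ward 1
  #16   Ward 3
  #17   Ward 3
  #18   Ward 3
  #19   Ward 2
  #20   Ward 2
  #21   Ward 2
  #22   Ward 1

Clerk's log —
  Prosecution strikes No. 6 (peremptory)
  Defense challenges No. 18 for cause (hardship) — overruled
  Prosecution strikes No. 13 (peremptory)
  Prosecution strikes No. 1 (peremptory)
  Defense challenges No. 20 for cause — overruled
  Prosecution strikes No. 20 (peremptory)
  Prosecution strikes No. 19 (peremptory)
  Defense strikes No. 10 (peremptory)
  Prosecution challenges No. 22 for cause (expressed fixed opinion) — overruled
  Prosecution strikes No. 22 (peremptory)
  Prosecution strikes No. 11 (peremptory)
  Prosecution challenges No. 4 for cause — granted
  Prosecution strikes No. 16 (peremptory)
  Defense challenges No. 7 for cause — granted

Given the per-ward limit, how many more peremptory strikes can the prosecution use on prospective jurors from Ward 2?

Prosecution peremptories so far: #6, #13, #1, #20, #19, #22, #11, #16 — 8 of 10 used, 2 left overall.
Against Ward 2: #13, #20, #19 — 3 used; per-ward cap 4 leaves 1.
Binding limit: min(2, 1) = 1.

1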